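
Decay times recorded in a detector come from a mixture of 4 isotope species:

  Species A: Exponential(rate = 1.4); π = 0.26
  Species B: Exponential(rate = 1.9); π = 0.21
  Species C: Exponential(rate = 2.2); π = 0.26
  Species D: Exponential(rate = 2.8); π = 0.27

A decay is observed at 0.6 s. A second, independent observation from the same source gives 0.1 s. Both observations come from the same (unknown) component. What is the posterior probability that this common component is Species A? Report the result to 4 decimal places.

0.1993

Apply Bayes' rule: the posterior for each component is proportional to its prior times its likelihood at x.
Since both observations come from the same component, the likelihood for component k is f_k(x₁)·f_k(x₂).
  L_A = [0.604395] × [1.2171] = 0.73561
  L_B = [0.607656] × [1.57122] = 0.954763
  L_C = [0.587698] × [1.76554] = 1.0376
  L_D = [0.521847] × [2.11619] = 1.10433
Unnormalised posteriors:
  π_A·L_A = 0.26 × 0.73561 = 0.191259
  π_B·L_B = 0.21 × 0.954763 = 0.2005
  π_C·L_C = 0.26 × 1.0376 = 0.269777
  π_D·L_D = 0.27 × 1.10433 = 0.298169
Marginal: 0.191259 + 0.2005 + 0.269777 + 0.298169 = 0.959705
P(Species A | data) ≈ 0.1993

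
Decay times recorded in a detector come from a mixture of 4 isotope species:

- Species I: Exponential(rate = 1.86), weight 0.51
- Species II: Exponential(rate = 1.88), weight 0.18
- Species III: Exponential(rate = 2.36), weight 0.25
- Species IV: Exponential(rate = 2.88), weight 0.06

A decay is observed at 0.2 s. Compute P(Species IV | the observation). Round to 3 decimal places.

0.072

Posterior ∝ prior × likelihood, so P(k | x) ∝ w_k f_k(x); normalise over all components.
Exponential densities:
  f_I = 1.86·e^(−1.86·0.2) = 1.86·e^(−0.3720) = 1.2822
  f_II = 1.88·e^(−1.88·0.2) = 1.88·e^(−0.3760) = 1.29081
  f_III = 2.36·e^(−2.36·0.2) = 2.36·e^(−0.4720) = 1.47206
  f_IV = 2.88·e^(−2.88·0.2) = 2.88·e^(−0.5760) = 1.61897
Weight by the priors:
  w_I·f_I = 0.51 × 1.2822 = 0.653921
  w_II·f_II = 0.18 × 1.29081 = 0.232346
  w_III·f_III = 0.25 × 1.47206 = 0.368015
  w_IV·f_IV = 0.06 × 1.61897 = 0.0971382
Normaliser: 0.653921 + 0.232346 + 0.368015 + 0.0971382 = 1.35142
Responsibility of Species IV: 0.0971382 / 1.35142 ≈ 0.072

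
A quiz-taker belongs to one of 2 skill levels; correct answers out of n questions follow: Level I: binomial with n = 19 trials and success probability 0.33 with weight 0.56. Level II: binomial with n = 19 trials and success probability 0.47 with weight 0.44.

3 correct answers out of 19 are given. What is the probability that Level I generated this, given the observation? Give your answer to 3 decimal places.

P(component k | x) = P(Z=k)·f_k(x) / marginal(x), where marginal(x) = Σ_j P(Z=j)·f_j(x).
Binomial probabilities:
  L_I = C(19,3)·0.33^3·0.67^16 = 969·0.035937·0.00164891 = 0.0574199
  L_II = C(19,3)·0.47^3·0.53^16 = 969·0.103823·3.87627e-05 = 0.0038997
Prior × likelihood for each component:
  P(Z=I)·L_I = 0.56 × 0.0574199 = 0.0321551
  P(Z=II)·L_II = 0.44 × 0.0038997 = 0.00171587
Marginal: 0.0321551 + 0.00171587 = 0.033871
P(Level I | x) ≈ 0.949

0.949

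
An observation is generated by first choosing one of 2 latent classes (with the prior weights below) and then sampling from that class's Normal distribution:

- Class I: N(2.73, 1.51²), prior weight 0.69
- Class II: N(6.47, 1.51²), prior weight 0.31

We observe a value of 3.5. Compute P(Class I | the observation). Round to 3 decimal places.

Apply Bayes' rule: the posterior for each component is proportional to its prior times its likelihood at x.
Component likelihoods at x = 3.5:
  L_I = (1/(1.51·√(2π)))·exp(−(3.5−2.73)²/(2·1.51²)) = 0.264200·exp(-0.13002) = 0.231989
  L_II = (1/(1.51·√(2π)))·exp(−(3.5−6.47)²/(2·1.51²)) = 0.264200·exp(-1.93432) = 0.0381828
Prior × likelihood for each component:
  P(Z=I)·L_I = 0.69 × 0.231989 = 0.160073
  P(Z=II)·L_II = 0.31 × 0.0381828 = 0.0118367
Sum: 0.160073 + 0.0118367 = 0.171909
Responsibility of Class I: 0.160073 / 0.171909 ≈ 0.931

0.931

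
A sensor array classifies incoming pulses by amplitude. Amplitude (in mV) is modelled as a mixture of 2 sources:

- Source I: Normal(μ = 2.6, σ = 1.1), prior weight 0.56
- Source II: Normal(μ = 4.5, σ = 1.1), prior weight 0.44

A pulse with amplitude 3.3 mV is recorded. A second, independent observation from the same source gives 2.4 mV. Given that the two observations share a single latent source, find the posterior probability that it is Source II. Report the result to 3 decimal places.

0.080

Posterior ∝ prior × likelihood, so P(k | x) ∝ P(Z=k) f_k(x); normalise over all components.
Since both observations come from the same component, the likelihood for component k is f_k(x₁)·f_k(x₂).
  L_I = [(1/(1.1·√(2π)))·exp(−(3.3−2.6)²/(2·1.1²)) = 0.362675·exp(-0.20248) = 0.296198] × [0.356729] = 0.105662
  L_II = [(1/(1.1·√(2π)))·exp(−(3.3−4.5)²/(2·1.1²)) = 0.362675·exp(-0.59504) = 0.20003] × [0.0586268] = 0.0117271
Unnormalised posteriors:
  P(Z=I)·L_I = 0.56 × 0.105662 = 0.059171
  P(Z=II)·L_II = 0.44 × 0.0117271 = 0.00515992
Sum: 0.059171 + 0.00515992 = 0.0643309
Responsibility of Source II: 0.00515992 / 0.0643309 ≈ 0.080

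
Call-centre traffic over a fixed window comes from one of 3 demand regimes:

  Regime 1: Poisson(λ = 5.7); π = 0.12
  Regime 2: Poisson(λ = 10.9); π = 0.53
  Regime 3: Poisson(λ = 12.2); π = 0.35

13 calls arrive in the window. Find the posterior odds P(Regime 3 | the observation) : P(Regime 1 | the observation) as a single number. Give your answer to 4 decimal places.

Since P(k|x) ∝ π_k f_k(x), the posterior odds are π_i f_i(x) / (π_j f_j(x)).
Poisson probabilities:
  L_1 = 0.00360259
  L_2 = 0.0908771
  L_3 = 0.107153
0.0375036 / 0.00043231 ≈ 86.7516

86.7516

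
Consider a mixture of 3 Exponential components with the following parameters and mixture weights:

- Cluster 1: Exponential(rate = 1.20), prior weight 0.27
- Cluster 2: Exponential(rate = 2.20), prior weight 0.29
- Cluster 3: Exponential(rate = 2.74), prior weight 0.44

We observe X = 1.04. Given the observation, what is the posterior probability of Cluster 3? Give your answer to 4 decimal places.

P(component k | x) = π_k·f_k(x) / marginal(x), where marginal(x) = Σ_j π_j·f_j(x).
Exponential densities:
  L_1 = 1.20·e^(−1.20·1.04) = 1.20·e^(−1.2480) = 0.344494
  L_2 = 2.20·e^(−2.20·1.04) = 2.20·e^(−2.2880) = 0.223232
  L_3 = 2.74·e^(−2.74·1.04) = 2.74·e^(−2.8496) = 0.158557
Prior × likelihood for each component:
  π_1·L_1 = 0.27 × 0.344494 = 0.0930134
  π_2·L_2 = 0.29 × 0.223232 = 0.0647373
  π_3·L_3 = 0.44 × 0.158557 = 0.069765
Marginal: 0.0930134 + 0.0647373 + 0.069765 = 0.227516
So the posterior for Cluster 3 is 0.069765 / 0.227516 ≈ 0.3066.

0.3066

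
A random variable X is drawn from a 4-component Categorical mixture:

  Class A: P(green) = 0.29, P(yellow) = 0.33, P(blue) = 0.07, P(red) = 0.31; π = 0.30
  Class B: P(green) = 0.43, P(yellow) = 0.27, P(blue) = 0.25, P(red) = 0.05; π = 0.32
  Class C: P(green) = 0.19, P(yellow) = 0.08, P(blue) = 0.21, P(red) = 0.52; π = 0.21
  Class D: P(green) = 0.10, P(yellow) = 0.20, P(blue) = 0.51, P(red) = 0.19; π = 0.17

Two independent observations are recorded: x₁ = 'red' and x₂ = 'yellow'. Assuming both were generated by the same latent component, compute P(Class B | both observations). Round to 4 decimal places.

P(component k | x) = π_k·f_k(x) / marginal(x), where marginal(x) = Σ_j π_j·f_j(x).
Since both observations come from the same component, the likelihood for component k is f_k(x₁)·f_k(x₂).
  L_A = [0.31] × [0.33] = 0.1023
  L_B = [0.05] × [0.27] = 0.0135
  L_C = [0.52] × [0.08] = 0.0416
  L_D = [0.19] × [0.2] = 0.038
Unnormalised posteriors:
  π_A·L_A = 0.30 × 0.1023 = 0.03069
  π_B·L_B = 0.32 × 0.0135 = 0.00432
  π_C·L_C = 0.21 × 0.0416 = 0.008736
  π_D·L_D = 0.17 × 0.038 = 0.00646
Marginal: 0.03069 + 0.00432 + 0.008736 + 0.00646 = 0.050206
So the posterior for Class B is 0.00432 / 0.050206 ≈ 0.0860.

0.0860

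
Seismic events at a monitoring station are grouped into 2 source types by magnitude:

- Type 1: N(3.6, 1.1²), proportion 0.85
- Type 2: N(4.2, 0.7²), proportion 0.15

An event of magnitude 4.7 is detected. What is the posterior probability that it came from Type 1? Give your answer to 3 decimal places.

Posterior ∝ prior × likelihood, so P(k | x) ∝ π_k f_k(x); normalise over all components.
Component likelihoods at x = 4.7:
  L_1 = (1/(1.1·√(2π)))·exp(−(4.7−3.6)²/(2·1.1²)) = 0.362675·exp(-0.50000) = 0.219973
  L_2 = (1/(0.7·√(2π)))·exp(−(4.7−4.2)²/(2·0.7²)) = 0.569918·exp(-0.25510) = 0.441593
Unnormalised posteriors:
  π_1·L_1 = 0.85 × 0.219973 = 0.186977
  π_2·L_2 = 0.15 × 0.441593 = 0.066239
Denominator: 0.186977 + 0.066239 = 0.253216
P(Type 1 | 4.7) = 0.186977 / 0.253216 ≈ 0.738

0.738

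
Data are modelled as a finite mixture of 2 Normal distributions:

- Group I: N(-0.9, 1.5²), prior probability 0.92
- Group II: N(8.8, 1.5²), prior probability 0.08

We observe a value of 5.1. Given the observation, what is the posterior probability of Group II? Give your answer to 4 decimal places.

The responsibility of component k is π_k f_k(x) divided by Σ_j π_j f_j(x).
Normal densities:
  p_I = (1/(1.5·√(2π)))·exp(−(5.1−-0.9)²/(2·1.5²)) = 0.265962·exp(-8.00000) = 8.92202e-05
  p_II = (1/(1.5·√(2π)))·exp(−(5.1−8.8)²/(2·1.5²)) = 0.265962·exp(-3.04222) = 0.012694
Multiply by the mixture weights:
  π_I·p_I = 0.92 × 8.92202e-05 = 8.20825e-05
  π_II·p_II = 0.08 × 0.012694 = 0.00101552
Sum: 8.20825e-05 + 0.00101552 = 0.0010976
Responsibility of Group II: 0.00101552 / 0.0010976 ≈ 0.9252

0.9252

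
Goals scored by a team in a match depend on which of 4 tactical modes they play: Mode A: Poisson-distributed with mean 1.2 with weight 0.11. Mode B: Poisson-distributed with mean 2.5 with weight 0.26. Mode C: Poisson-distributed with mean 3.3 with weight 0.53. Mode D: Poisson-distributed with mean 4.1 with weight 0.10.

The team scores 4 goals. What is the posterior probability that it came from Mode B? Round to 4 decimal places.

Posterior ∝ prior × likelihood, so P(k | x) ∝ w_k f_k(x); normalise over all components.
Component likelihoods at x = 4 goals:
  p_A = 0.0260232
  p_B = 0.133602
  p_C = 0.182252
  p_D = 0.195127
Unnormalised posteriors:
  w_A·p_A = 0.11 × 0.0260232 = 0.00286255
  w_B·p_B = 0.26 × 0.133602 = 0.0347365
  w_C·p_C = 0.53 × 0.182252 = 0.0965937
  w_D·p_D = 0.10 × 0.195127 = 0.0195127
Denominator: 0.00286255 + 0.0347365 + 0.0965937 + 0.0195127 = 0.153705
P(Mode B | data) = 0.0347365 / 0.153705 ≈ 0.2260

0.2260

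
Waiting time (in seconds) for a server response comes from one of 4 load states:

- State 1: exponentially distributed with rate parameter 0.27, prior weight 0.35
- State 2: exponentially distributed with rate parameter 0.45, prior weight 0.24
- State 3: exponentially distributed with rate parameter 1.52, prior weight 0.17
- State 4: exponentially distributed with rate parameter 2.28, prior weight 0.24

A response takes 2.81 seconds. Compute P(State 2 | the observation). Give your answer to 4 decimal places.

0.3848

The responsibility of component k is π_k f_k(x) divided by Σ_j π_j f_j(x).
Evaluate each component's likelihood at the observed value:
  L_1 = 0.126434
  L_2 = 0.127071
  L_3 = 0.0212268
  L_4 = 0.00376268
Prior × likelihood for each component:
  π_1·L_1 = 0.35 × 0.126434 = 0.044252
  π_2·L_2 = 0.24 × 0.127071 = 0.0304971
  π_3·L_3 = 0.17 × 0.0212268 = 0.00360856
  π_4·L_4 = 0.24 × 0.00376268 = 0.000903043
Marginal: 0.044252 + 0.0304971 + 0.00360856 + 0.000903043 = 0.0792607
So the posterior for State 2 is 0.0304971 / 0.0792607 ≈ 0.3848.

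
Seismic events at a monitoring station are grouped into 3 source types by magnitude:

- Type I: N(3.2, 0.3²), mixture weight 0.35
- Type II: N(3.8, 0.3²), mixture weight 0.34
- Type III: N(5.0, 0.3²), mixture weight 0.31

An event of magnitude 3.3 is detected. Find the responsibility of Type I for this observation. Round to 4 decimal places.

Posterior ∝ prior × likelihood, so P(k | x) ∝ w_k f_k(x); normalise over all components.
Evaluate each component's likelihood at the observed value:
  L_I = (1/(0.3·√(2π)))·exp(−(3.3−3.2)²/(2·0.3²)) = 1.329808·exp(-0.05556) = 1.25794
  L_II = (1/(0.3·√(2π)))·exp(−(3.3−3.8)²/(2·0.3²)) = 1.329808·exp(-1.38889) = 0.33159
  L_III = (1/(0.3·√(2π)))·exp(−(3.3−5.0)²/(2·0.3²)) = 1.329808·exp(-16.05556) = 1.41563e-07
Prior × likelihood for each component:
  w_I·L_I = 0.35 × 1.25794 = 0.44028
  w_II·L_II = 0.34 × 0.33159 = 0.112741
  w_III·L_III = 0.31 × 1.41563e-07 = 4.38845e-08
Sum: 0.44028 + 0.112741 + 4.38845e-08 = 0.553021
Responsibility of Type I: 0.44028 / 0.553021 ≈ 0.7961

0.7961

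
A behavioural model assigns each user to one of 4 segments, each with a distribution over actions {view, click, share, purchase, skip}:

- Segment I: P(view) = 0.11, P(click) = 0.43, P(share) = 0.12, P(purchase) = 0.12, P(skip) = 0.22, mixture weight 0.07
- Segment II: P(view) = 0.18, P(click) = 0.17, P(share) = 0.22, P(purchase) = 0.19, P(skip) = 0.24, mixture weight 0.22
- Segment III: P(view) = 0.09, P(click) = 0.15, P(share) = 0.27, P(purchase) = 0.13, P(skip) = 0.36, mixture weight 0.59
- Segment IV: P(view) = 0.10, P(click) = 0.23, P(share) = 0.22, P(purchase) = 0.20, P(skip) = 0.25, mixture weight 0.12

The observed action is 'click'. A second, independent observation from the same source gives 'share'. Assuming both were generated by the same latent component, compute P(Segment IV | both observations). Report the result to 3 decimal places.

The responsibility of component k is π_k f_k(x) divided by Σ_j π_j f_j(x).
Since both observations come from the same component, the likelihood for component k is f_k(x₁)·f_k(x₂).
  f_I = [P(click | comp) = 0.43] × [0.12] = 0.0516
  f_II = [P(click | comp) = 0.17] × [0.22] = 0.0374
  f_III = [P(click | comp) = 0.15] × [0.27] = 0.0405
  f_IV = [P(click | comp) = 0.23] × [0.22] = 0.0506
Prior × likelihood for each component:
  π_I·f_I = 0.07 × 0.0516 = 0.003612
  π_II·f_II = 0.22 × 0.0374 = 0.008228
  π_III·f_III = 0.59 × 0.0405 = 0.023895
  π_IV·f_IV = 0.12 × 0.0506 = 0.006072
Normaliser: 0.003612 + 0.008228 + 0.023895 + 0.006072 = 0.041807
P(Segment IV | data) = 0.006072 / 0.041807 ≈ 0.145

0.145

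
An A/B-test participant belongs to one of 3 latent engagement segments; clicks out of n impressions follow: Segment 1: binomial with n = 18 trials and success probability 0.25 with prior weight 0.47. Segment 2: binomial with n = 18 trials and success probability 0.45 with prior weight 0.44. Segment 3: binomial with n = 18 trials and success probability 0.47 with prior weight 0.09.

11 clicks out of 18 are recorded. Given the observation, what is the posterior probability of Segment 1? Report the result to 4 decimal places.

Apply Bayes' rule: the posterior for each component is proportional to its prior times its likelihood at x.
Evaluate each component's likelihood at the observed value:
  f_1 = C(18,11)·0.25^11·0.75^7 = 31824·2.38419e-07·0.133484 = 0.0010128
  f_2 = C(18,11)·0.45^11·0.55^7 = 31824·0.000153228·0.0152244 = 0.0742389
  f_3 = C(18,11)·0.47^11·0.53^7 = 31824·0.000247216·0.0117471 = 0.0924192
Weight by the priors:
  P(Z=1)·f_1 = 0.47 × 0.0010128 = 0.000476016
  P(Z=2)·f_2 = 0.44 × 0.0742389 = 0.0326651
  P(Z=3)·f_3 = 0.09 × 0.0924192 = 0.00831773
Sum: 0.000476016 + 0.0326651 + 0.00831773 = 0.0414588
P(Segment 1 | 11 clicks out of 18) ≈ 0.0115

0.0115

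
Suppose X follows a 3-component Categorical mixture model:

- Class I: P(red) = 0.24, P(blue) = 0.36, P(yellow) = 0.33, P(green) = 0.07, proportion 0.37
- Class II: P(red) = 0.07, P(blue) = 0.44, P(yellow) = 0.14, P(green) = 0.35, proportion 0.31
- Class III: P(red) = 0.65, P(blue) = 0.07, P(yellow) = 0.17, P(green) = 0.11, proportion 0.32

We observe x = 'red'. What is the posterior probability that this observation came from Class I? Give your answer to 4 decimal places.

P(component k | x) = π_k·f_k(x) / marginal(x), where marginal(x) = Σ_j π_j·f_j(x).
Categorical probabilities:
  L_I = 0.24
  L_II = 0.07
  L_III = 0.65
Multiply by the mixture weights:
  π_I·L_I = 0.37 × 0.24 = 0.0888
  π_II·L_II = 0.31 × 0.07 = 0.0217
  π_III·L_III = 0.32 × 0.65 = 0.208
Evidence: 0.0888 + 0.0217 + 0.208 = 0.3185
P(Class I | 'red') ≈ 0.2788

0.2788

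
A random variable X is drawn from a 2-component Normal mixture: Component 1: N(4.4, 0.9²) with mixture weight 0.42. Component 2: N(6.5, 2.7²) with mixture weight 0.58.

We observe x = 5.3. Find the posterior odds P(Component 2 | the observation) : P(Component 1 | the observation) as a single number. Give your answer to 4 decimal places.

The posterior odds equal the prior odds times the likelihood ratio: (P(Z=i)/P(Z=j))·(f_i(x)/f_j(x)).
Normal densities:
  f_1 = (1/(0.9·√(2π)))·exp(−(5.3−4.4)²/(2·0.9²)) = 0.443269·exp(-0.50000) = 0.268856
  f_2 = (1/(2.7·√(2π)))·exp(−(5.3−6.5)²/(2·2.7²)) = 0.147756·exp(-0.09877) = 0.133861
Posterior odds = (P(Z=2)·f_2) / (P(Z=1)·f_1) = (0.58·0.133861) / (0.42·0.268856) = 0.0776392 / 0.11292 ≈ 0.6876

0.6876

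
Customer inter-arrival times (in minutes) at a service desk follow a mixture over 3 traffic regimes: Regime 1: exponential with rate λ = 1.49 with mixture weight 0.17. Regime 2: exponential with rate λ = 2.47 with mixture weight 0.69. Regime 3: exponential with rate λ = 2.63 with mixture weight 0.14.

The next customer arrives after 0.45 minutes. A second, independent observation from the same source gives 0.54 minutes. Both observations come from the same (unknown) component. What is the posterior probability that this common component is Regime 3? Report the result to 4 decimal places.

0.1370

P(component k | x) = π_k·f_k(x) / marginal(x), where marginal(x) = Σ_j π_j·f_j(x).
Since both observations come from the same component, the likelihood for component k is f_k(x₁)·f_k(x₂).
  L_1 = [1.49·e^(−1.49·0.45) = 1.49·e^(−0.6705) = 0.762065] × [0.666428] = 0.507861
  L_2 = [2.47·e^(−2.47·0.45) = 2.47·e^(−1.1115) = 0.812791] × [0.650781] = 0.528949
  L_3 = [2.63·e^(−2.63·0.45) = 2.63·e^(−1.1835) = 0.80532] × [0.635581] = 0.511846
Prior × likelihood for each component:
  π_1·L_1 = 0.17 × 0.507861 = 0.0863363
  π_2·L_2 = 0.69 × 0.528949 = 0.364975
  π_3·L_3 = 0.14 × 0.511846 = 0.0716584
Sum: 0.0863363 + 0.364975 + 0.0716584 = 0.522969
So the posterior for Regime 3 is 0.0716584 / 0.522969 ≈ 0.1370.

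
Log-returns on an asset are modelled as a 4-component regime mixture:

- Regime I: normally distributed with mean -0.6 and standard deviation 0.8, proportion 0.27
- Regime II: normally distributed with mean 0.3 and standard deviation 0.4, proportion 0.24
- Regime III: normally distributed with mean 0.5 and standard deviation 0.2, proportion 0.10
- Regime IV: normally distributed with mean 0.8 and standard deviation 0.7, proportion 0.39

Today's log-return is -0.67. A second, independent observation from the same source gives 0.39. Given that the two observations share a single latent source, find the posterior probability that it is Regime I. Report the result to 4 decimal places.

0.5638

By Bayes' theorem, P(k | x) = w_k f_k(x) / Σ_j w_j f_j(x).
Since both observations come from the same component, the likelihood for component k is f_k(x₁)·f_k(x₂).
  p_I = [(1/(0.8·√(2π)))·exp(−(-0.67−-0.6)²/(2·0.8²)) = 0.498678·exp(-0.00383) = 0.496772] × [0.231889] = 0.115196
  p_II = [(1/(0.4·√(2π)))·exp(−(-0.67−0.3)²/(2·0.4²)) = 0.997356·exp(-2.94031) = 0.0527095] × [0.972427] = 0.0512561
  p_III = [(1/(0.2·√(2π)))·exp(−(-0.67−0.5)²/(2·0.2²)) = 1.994711·exp(-17.11125) = 7.38854e-08] × [1.71472] = 1.26693e-07
  p_IV = [(1/(0.7·√(2π)))·exp(−(-0.67−0.8)²/(2·0.7²)) = 0.569918·exp(-2.20500) = 0.0628337] × [0.480084] = 0.0301655
Multiply by the mixture weights:
  w_I·p_I = 0.27 × 0.115196 = 0.0311029
  w_II·p_II = 0.24 × 0.0512561 = 0.0123015
  w_III·p_III = 0.10 × 1.26693e-07 = 1.26693e-08
  w_IV·p_IV = 0.39 × 0.0301655 = 0.0117645
Evidence: 0.0311029 + 0.0123015 + 1.26693e-08 + 0.0117645 = 0.0551689
Responsibility of Regime I: 0.0311029 / 0.0551689 ≈ 0.5638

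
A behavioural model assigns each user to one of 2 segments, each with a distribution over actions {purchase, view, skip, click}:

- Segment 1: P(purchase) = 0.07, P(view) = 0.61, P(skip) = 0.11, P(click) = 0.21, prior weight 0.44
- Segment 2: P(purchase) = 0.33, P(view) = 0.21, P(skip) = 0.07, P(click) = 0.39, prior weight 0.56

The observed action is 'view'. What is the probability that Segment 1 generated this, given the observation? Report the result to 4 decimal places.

P(component k | x) = P(Z=k)·f_k(x) / marginal(x), where marginal(x) = Σ_j P(Z=j)·f_j(x).
Categorical probabilities:
  f_1 = 0.61
  f_2 = 0.21
Weight by the priors:
  P(Z=1)·f_1 = 0.44 × 0.61 = 0.2684
  P(Z=2)·f_2 = 0.56 × 0.21 = 0.1176
Normaliser: 0.2684 + 0.1176 = 0.386
P(Segment 1 | x) = 0.2684 / 0.386 ≈ 0.6953

0.6953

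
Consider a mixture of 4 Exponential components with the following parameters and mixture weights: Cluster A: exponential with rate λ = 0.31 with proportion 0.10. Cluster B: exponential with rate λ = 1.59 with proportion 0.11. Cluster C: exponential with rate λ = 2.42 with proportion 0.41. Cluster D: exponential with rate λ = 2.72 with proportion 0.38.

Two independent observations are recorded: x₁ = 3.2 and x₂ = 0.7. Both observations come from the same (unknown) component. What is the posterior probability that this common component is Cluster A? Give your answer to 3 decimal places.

0.777

P(component k | x) = π_k·f_k(x) / marginal(x), where marginal(x) = Σ_j π_j·f_j(x).
Since both observations come from the same component, the likelihood for component k is f_k(x₁)·f_k(x₂).
  f_A = [0.114959] × [0.249528] = 0.0286854
  f_B = [0.00981085] × [0.522429] = 0.00512548
  f_C = [0.00104867] × [0.444755] = 0.000466401
  f_D = [0.000451305] × [0.405203] = 0.00018287
Multiply by the mixture weights:
  π_A·f_A = 0.10 × 0.0286854 = 0.00286854
  π_B·f_B = 0.11 × 0.00512548 = 0.000563802
  π_C·f_C = 0.41 × 0.000466401 = 0.000191224
  π_D·f_D = 0.38 × 0.00018287 = 6.94905e-05
Denominator: 0.00286854 + 0.000563802 + 0.000191224 + 6.94905e-05 = 0.00369306
P(Cluster A | x) = 0.00286854 / 0.00369306 ≈ 0.777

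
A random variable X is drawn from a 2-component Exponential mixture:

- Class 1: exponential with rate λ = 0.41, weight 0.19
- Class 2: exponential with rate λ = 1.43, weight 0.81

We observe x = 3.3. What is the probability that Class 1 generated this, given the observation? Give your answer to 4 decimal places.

Apply Bayes' rule: the posterior for each component is proportional to its prior times its likelihood at x.
Component likelihoods at x = 3.3:
  f_1 = 0.10597
  f_2 = 0.0127615
Weight by the priors:
  w_1·f_1 = 0.19 × 0.10597 = 0.0201343
  w_2·f_2 = 0.81 × 0.0127615 = 0.0103368
Sum: 0.0201343 + 0.0103368 = 0.0304711
So the posterior for Class 1 is 0.0201343 / 0.0304711 ≈ 0.6608.

0.6608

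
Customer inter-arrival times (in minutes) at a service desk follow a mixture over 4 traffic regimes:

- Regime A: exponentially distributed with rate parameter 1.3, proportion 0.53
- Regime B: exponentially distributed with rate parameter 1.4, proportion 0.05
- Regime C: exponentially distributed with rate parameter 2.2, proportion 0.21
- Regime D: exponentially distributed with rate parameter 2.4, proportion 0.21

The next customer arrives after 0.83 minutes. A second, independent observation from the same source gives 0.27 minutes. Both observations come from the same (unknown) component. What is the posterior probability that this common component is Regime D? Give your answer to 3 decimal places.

0.209

P(component k | x) = π_k·f_k(x) / marginal(x), where marginal(x) = Σ_j π_j·f_j(x).
Since both observations come from the same component, the likelihood for component k is f_k(x₁)·f_k(x₂).
  L_A = [0.441916] × [0.915179] = 0.404432
  L_B = [0.438004] × [0.959323] = 0.420187
  L_C = [0.354324] × [1.21465] = 0.430381
  L_D = [0.327414] × [1.25542] = 0.411041
Prior × likelihood for each component:
  π_A·L_A = 0.53 × 0.404432 = 0.214349
  π_B·L_B = 0.05 × 0.420187 = 0.0210093
  π_C·L_C = 0.21 × 0.430381 = 0.0903799
  π_D·L_D = 0.21 × 0.411041 = 0.0863186
Denominator: 0.214349 + 0.0210093 + 0.0903799 + 0.0863186 = 0.412057
So the posterior for Regime D is 0.0863186 / 0.412057 ≈ 0.209.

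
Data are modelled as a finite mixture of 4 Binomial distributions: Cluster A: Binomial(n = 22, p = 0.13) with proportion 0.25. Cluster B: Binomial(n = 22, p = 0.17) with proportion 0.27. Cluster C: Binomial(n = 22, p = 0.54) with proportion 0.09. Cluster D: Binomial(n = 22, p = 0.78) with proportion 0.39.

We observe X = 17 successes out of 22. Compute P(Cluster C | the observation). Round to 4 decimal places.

0.0175

By Bayes' theorem, P(k | x) = π_k f_k(x) / Σ_j π_j f_j(x).
Component likelihoods at x = 17 successes out of 22:
  f_A = C(22,17)·0.13^17·0.87^5 = 26334·8.65042e-16·0.498421 = 1.1354e-11
  f_B = C(22,17)·0.17^17·0.83^5 = 26334·8.2724e-14·0.393904 = 8.58102e-10
  f_C = C(22,17)·0.54^17·0.46^5 = 26334·2.82289e-05·0.0205963 = 0.0153109
  f_D = C(22,17)·0.78^17·0.22^5 = 26334·0.0146423·0.000515363 = 0.198719
Unnormalised posteriors:
  π_A·f_A = 0.25 × 1.1354e-11 = 2.83851e-12
  π_B·f_B = 0.27 × 8.58102e-10 = 2.31688e-10
  π_C·f_C = 0.09 × 0.0153109 = 0.00137798
  π_D·f_D = 0.39 × 0.198719 = 0.0775002
Normaliser: 2.83851e-12 + 2.31688e-10 + 0.00137798 + 0.0775002 = 0.0788782
P(Cluster C | the observation) = 0.00137798 / 0.0788782 ≈ 0.0175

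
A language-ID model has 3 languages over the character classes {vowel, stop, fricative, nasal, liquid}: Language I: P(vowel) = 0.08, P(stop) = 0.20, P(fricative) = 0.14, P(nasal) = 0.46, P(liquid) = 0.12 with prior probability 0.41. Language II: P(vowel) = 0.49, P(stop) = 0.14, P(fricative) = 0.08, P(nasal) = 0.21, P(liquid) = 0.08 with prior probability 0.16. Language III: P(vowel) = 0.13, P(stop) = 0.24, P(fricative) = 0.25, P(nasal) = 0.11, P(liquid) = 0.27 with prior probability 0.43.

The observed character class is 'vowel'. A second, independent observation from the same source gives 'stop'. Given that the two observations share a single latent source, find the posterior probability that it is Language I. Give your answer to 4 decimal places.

0.2119

Apply Bayes' rule: the posterior for each component is proportional to its prior times its likelihood at x.
Since both observations come from the same component, the likelihood for component k is f_k(x₁)·f_k(x₂).
  p_I = [P(vowel | comp) = 0.08] × [0.2] = 0.016
  p_II = [P(vowel | comp) = 0.49] × [0.14] = 0.0686
  p_III = [P(vowel | comp) = 0.13] × [0.24] = 0.0312
Prior × likelihood for each component:
  P(Z=I)·p_I = 0.41 × 0.016 = 0.00656
  P(Z=II)·p_II = 0.16 × 0.0686 = 0.010976
  P(Z=III)·p_III = 0.43 × 0.0312 = 0.013416
Denominator: 0.00656 + 0.010976 + 0.013416 = 0.030952
P(Language I | data) ≈ 0.2119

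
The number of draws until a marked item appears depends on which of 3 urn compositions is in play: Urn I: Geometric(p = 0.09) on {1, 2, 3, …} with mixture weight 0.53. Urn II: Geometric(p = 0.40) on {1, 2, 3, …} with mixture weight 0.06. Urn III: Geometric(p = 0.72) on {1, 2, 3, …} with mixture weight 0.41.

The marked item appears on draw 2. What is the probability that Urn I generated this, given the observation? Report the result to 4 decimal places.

0.3090

By Bayes' theorem, P(k | x) = P(Z=k) f_k(x) / Σ_j P(Z=j) f_j(x).
Component likelihoods at x = 2:
  f_I = 0.09·(1−0.09)^1 = 0.09·0.91 = 0.0819
  f_II = 0.40·(1−0.40)^1 = 0.40·0.6 = 0.24
  f_III = 0.72·(1−0.72)^1 = 0.72·0.28 = 0.2016
Unnormalised posteriors:
  P(Z=I)·f_I = 0.53 × 0.0819 = 0.043407
  P(Z=II)·f_II = 0.06 × 0.24 = 0.0144
  P(Z=III)·f_III = 0.41 × 0.2016 = 0.082656
Denominator: 0.043407 + 0.0144 + 0.082656 = 0.140463
P(Urn I | data) ≈ 0.3090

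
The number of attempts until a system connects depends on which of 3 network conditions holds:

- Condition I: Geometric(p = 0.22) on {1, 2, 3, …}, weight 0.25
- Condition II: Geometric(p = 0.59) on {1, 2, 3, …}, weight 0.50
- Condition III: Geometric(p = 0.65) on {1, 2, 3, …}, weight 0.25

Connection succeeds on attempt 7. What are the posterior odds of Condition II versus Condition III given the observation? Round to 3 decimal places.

Since P(k|x) ∝ P(Z=k) f_k(x), the posterior odds are P(Z=i) f_i(x) / (P(Z=j) f_j(x)).
Evaluate each component's likelihood at the observed value:
  f_I = 0.0495439
  f_II = 0.00280256
  f_III = 0.00119487
Posterior odds = (P(Z=II)·f_II) / (P(Z=III)·f_III) = (0.50·0.00280256) / (0.25·0.00119487) = 0.00140128 / 0.000298718 ≈ 4.691

4.691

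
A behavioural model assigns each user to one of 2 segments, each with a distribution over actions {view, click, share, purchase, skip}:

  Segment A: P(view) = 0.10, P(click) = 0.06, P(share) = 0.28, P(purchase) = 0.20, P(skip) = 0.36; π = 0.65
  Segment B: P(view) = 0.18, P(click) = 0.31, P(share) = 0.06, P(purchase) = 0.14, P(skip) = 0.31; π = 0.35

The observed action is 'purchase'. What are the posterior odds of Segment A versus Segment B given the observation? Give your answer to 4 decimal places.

2.6531

Posterior odds = (π_i f_i(x)) / (π_j f_j(x)); the normalising sum cancels.
Component likelihoods at x = 'purchase':
  p_A = P(purchase | comp) = 0.20
  p_B = P(purchase | comp) = 0.14
Odds = (0.65/0.35) × (0.2/0.14) = 1.85714 × 1.42857 ≈ 2.6531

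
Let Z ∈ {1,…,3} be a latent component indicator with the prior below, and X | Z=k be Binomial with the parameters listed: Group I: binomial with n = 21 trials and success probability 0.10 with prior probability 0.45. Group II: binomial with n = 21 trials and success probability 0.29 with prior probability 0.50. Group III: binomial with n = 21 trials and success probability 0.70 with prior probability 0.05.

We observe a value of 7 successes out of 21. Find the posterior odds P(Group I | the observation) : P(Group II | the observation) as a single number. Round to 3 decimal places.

0.014

The posterior odds equal the prior odds times the likelihood ratio: (P(Z=i)/P(Z=j))·(f_i(x)/f_j(x)).
Evaluate each component's likelihood at the observed value:
  p_I = 0.00266011
  p_II = 0.165923
  p_III = 0.000458025
Odds = (0.45/0.50) × (0.00266011/0.165923) = 0.9 × 0.0160322 ≈ 0.014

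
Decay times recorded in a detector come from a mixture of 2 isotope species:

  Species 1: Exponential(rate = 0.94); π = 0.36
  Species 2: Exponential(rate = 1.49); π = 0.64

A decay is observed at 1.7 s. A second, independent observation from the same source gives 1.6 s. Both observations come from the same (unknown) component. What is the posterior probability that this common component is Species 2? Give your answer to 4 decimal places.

0.4211

P(component k | x) = P(Z=k)·f_k(x) / marginal(x), where marginal(x) = Σ_j P(Z=j)·f_j(x).
Since both observations come from the same component, the likelihood for component k is f_k(x₁)·f_k(x₂).
  f_1 = [0.94·e^(−0.94·1.7) = 0.94·e^(−1.5980) = 0.190163] × [0.208905] = 0.0397259
  f_2 = [1.49·e^(−1.49·1.7) = 1.49·e^(−2.5330) = 0.118336] × [0.13735] = 0.0162535
Weight by the priors:
  P(Z=1)·f_1 = 0.36 × 0.0397259 = 0.0143013
  P(Z=2)·f_2 = 0.64 × 0.0162535 = 0.0104022
Normaliser: 0.0143013 + 0.0104022 = 0.0247036
P(Species 2 | x) = 0.0104022 / 0.0247036 ≈ 0.4211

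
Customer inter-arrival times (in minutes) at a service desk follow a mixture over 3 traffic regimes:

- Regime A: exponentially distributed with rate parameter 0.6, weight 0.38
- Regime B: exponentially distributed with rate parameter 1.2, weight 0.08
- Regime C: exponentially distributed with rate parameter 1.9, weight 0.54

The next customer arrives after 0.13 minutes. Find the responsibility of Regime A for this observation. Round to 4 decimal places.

The responsibility of component k is π_k f_k(x) divided by Σ_j π_j f_j(x).
Evaluate each component's likelihood at the observed value:
  f_A = 0.6·e^(−0.6·0.13) = 0.6·e^(−0.0780) = 0.554979
  f_B = 1.2·e^(−1.2·0.13) = 1.2·e^(−0.1560) = 1.02667
  f_C = 1.9·e^(−1.9·0.13) = 1.9·e^(−0.2470) = 1.48417
Multiply by the mixture weights:
  π_A·f_A = 0.38 × 0.554979 = 0.210892
  π_B·f_B = 0.08 × 1.02667 = 0.0821337
  π_C·f_C = 0.54 × 1.48417 = 0.80145
Sum: 0.210892 + 0.0821337 + 0.80145 = 1.09448
So the posterior for Regime A is 0.210892 / 1.09448 ≈ 0.1927.

0.1927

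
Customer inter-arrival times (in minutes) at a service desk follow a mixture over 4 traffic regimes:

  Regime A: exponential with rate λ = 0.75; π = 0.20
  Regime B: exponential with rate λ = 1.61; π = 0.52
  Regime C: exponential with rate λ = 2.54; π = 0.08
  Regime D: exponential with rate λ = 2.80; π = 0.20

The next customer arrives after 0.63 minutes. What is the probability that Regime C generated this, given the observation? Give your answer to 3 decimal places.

By Bayes' theorem, P(k | x) = P(Z=k) f_k(x) / Σ_j P(Z=j) f_j(x).
Evaluate each component's likelihood at the observed value:
  f_A = 0.75·e^(−0.75·0.63) = 0.75·e^(−0.4725) = 0.467581
  f_B = 1.61·e^(−1.61·0.63) = 1.61·e^(−1.0143) = 0.583876
  f_C = 2.54·e^(−2.54·0.63) = 2.54·e^(−1.6002) = 0.512715
  f_D = 2.80·e^(−2.80·0.63) = 2.80·e^(−1.7640) = 0.479803
Weight by the priors:
  P(Z=A)·f_A = 0.20 × 0.467581 = 0.0935163
  P(Z=B)·f_B = 0.52 × 0.583876 = 0.303616
  P(Z=C)·f_C = 0.08 × 0.512715 = 0.0410172
  P(Z=D)·f_D = 0.20 × 0.479803 = 0.0959605
Denominator: 0.0935163 + 0.303616 + 0.0410172 + 0.0959605 = 0.53411
P(Regime C | 0.63 minutes) ≈ 0.077

0.077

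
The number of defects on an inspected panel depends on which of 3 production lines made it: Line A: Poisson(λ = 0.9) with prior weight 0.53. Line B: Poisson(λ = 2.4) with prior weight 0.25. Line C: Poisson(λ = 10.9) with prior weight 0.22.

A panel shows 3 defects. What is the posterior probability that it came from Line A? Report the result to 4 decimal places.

0.3301

By Bayes' theorem, P(k | x) = P(Z=k) f_k(x) / Σ_j P(Z=j) f_j(x).
Evaluate each component's likelihood at the observed value:
  f_A = e^(−0.9)·0.9^3/3! = 0.0493982
  f_B = e^(−2.4)·2.4^3/3! = 0.209014
  f_C = e^(−10.9)·10.9^3/3! = 0.00398399
Prior × likelihood for each component:
  P(Z=A)·f_A = 0.53 × 0.0493982 = 0.0261811
  P(Z=B)·f_B = 0.25 × 0.209014 = 0.0522535
  P(Z=C)·f_C = 0.22 × 0.00398399 = 0.000876478
Normaliser: 0.0261811 + 0.0522535 + 0.000876478 = 0.0793111
P(Line A | x) = 0.0261811 / 0.0793111 ≈ 0.3301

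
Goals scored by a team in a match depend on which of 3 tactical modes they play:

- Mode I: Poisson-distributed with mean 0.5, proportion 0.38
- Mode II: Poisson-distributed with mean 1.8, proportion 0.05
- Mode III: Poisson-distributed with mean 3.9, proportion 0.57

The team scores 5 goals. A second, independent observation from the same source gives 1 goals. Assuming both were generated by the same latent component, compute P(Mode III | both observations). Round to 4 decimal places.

0.9441

Apply Bayes' rule: the posterior for each component is proportional to its prior times its likelihood at x.
Since both observations come from the same component, the likelihood for component k is f_k(x₁)·f_k(x₂).
  L_I = [0.000157951] × [0.303265] = 4.7901e-05
  L_II = [0.0260286] × [0.297538] = 0.0077445
  L_III = [0.152193] × [0.0789435] = 0.0120146
Weight by the priors:
  w_I·L_I = 0.38 × 4.7901e-05 = 1.82024e-05
  w_II·L_II = 0.05 × 0.0077445 = 0.000387225
  w_III·L_III = 0.57 × 0.0120146 = 0.00684832
Evidence: 1.82024e-05 + 0.000387225 + 0.00684832 = 0.00725375
P(Mode III | x) = 0.00684832 / 0.00725375 ≈ 0.9441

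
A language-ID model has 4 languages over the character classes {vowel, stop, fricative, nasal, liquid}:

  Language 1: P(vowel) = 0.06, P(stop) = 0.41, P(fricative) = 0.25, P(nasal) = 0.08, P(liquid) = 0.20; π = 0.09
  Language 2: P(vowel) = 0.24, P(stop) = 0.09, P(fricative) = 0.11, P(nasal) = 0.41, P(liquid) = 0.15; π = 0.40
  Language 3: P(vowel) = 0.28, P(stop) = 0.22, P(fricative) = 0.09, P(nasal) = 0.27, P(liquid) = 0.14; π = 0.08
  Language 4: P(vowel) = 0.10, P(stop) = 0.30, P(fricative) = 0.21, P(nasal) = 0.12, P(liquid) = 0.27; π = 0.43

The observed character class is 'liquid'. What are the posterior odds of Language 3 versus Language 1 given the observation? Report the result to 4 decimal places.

Only the two components matter; the odds are (w_i f_i(x)) / (w_j f_j(x)).
Evaluate each component's likelihood at the observed value:
  f_1 = P(liquid | comp) = 0.20
  f_2 = P(liquid | comp) = 0.15
  f_3 = P(liquid | comp) = 0.14
  f_4 = P(liquid | comp) = 0.27
Posterior odds = (w_3·f_3) / (w_1·f_1) = (0.08·0.14) / (0.09·0.2) = 0.0112 / 0.018 ≈ 0.6222

0.6222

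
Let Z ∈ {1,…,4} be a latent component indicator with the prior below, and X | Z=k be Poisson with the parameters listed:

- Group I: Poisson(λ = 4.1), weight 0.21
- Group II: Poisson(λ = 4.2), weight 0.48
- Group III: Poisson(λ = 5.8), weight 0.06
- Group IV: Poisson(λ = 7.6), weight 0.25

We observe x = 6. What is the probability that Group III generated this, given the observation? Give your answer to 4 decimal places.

0.0794

P(component k | x) = P(Z=k)·f_k(x) / marginal(x), where marginal(x) = Σ_j P(Z=j)·f_j(x).
Component likelihoods at x = 6:
  p_I = 0.109336
  p_II = 0.114321
  p_III = 0.160076
  p_IV = 0.13394
Multiply by the mixture weights:
  P(Z=I)·p_I = 0.21 × 0.109336 = 0.0229606
  P(Z=II)·p_II = 0.48 × 0.114321 = 0.0548741
  P(Z=III)·p_III = 0.06 × 0.160076 = 0.00960459
  P(Z=IV)·p_IV = 0.25 × 0.13394 = 0.0334851
Marginal: 0.0229606 + 0.0548741 + 0.00960459 + 0.0334851 = 0.120924
So the posterior for Group III is 0.00960459 / 0.120924 ≈ 0.0794.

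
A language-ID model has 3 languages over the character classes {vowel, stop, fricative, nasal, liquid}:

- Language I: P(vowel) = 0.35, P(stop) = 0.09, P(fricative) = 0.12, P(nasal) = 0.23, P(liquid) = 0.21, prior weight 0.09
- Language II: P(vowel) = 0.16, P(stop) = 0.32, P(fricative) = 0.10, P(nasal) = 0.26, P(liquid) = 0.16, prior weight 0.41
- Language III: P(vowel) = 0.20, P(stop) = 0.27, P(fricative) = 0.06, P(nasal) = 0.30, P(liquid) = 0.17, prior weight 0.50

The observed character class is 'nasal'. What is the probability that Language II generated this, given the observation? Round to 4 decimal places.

The responsibility of component k is w_k f_k(x) divided by Σ_j w_j f_j(x).
Categorical probabilities:
  L_I = P(nasal | comp) = 0.23
  L_II = P(nasal | comp) = 0.26
  L_III = P(nasal | comp) = 0.30
Prior × likelihood for each component:
  w_I·L_I = 0.09 × 0.23 = 0.0207
  w_II·L_II = 0.41 × 0.26 = 0.1066
  w_III·L_III = 0.50 × 0.3 = 0.15
Marginal: 0.0207 + 0.1066 + 0.15 = 0.2773
Responsibility of Language II: 0.1066 / 0.2773 ≈ 0.3844

0.3844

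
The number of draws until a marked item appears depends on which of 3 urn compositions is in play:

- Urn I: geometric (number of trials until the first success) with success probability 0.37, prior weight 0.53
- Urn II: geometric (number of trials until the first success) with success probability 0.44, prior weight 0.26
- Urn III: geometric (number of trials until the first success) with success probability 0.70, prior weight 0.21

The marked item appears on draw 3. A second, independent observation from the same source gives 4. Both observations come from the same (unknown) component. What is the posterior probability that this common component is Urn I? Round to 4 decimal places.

0.7044

By Bayes' theorem, P(k | x) = P(Z=k) f_k(x) / Σ_j P(Z=j) f_j(x).
Since both observations come from the same component, the likelihood for component k is f_k(x₁)·f_k(x₂).
  p_I = [0.146853] × [0.0925174] = 0.0135865
  p_II = [0.137984] × [0.077271] = 0.0106622
  p_III = [0.063] × [0.0189] = 0.0011907
Prior × likelihood for each component:
  P(Z=I)·p_I = 0.53 × 0.0135865 = 0.00720082
  P(Z=II)·p_II = 0.26 × 0.0106622 = 0.00277216
  P(Z=III)·p_III = 0.21 × 0.0011907 = 0.000250047
Normaliser: 0.00720082 + 0.00277216 + 0.000250047 = 0.010223
P(Urn I | x₁, x₂) = 0.00720082 / 0.010223 ≈ 0.7044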